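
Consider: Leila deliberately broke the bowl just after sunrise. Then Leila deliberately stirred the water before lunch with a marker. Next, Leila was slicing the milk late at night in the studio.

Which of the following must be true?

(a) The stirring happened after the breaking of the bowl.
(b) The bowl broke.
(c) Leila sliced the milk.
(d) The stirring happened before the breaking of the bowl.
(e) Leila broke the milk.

(a) Entailed — the narrative places the breaking before the stirring.
(b) Entailed — 'Leila broke the bowl' is causative; it entails the inchoative 'the bowl broke'.
(c) Not entailed — 'was slicing' is progressive on an accomplishment; it does not entail the completed 'sliced'.
(d) Not entailed — the narrative places the breaking before the stirring, not after.
(e) Not entailed — Leila broke the bowl, not the milk; the milk belongs to the slicing event.

(a), (b)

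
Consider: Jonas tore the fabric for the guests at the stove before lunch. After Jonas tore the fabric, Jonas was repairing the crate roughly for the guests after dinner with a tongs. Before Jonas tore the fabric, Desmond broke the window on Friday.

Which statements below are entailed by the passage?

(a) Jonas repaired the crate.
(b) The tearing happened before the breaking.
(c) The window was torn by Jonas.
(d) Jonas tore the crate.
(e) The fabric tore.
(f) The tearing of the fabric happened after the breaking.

(a) Not entailed — 'was repairing' is progressive on an accomplishment; it does not entail the completed 'repaired'.
(b) Not entailed — the narrative places the breaking before the tearing, not after.
(c) Not entailed — Jonas tore the fabric, not the window; the window belongs to the breaking event.
(d) Not entailed — Jonas tore the fabric, not the crate; the crate belongs to the repairing event.
(e) Entailed — 'Jonas tore the fabric' is causative; it entails the inchoative 'the fabric tore'.
(f) Entailed — the narrative places the breaking before the tearing.

(e), (f)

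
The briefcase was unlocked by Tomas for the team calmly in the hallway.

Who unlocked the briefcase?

'Tomas' marks the agent of the unlocking event.

Tomas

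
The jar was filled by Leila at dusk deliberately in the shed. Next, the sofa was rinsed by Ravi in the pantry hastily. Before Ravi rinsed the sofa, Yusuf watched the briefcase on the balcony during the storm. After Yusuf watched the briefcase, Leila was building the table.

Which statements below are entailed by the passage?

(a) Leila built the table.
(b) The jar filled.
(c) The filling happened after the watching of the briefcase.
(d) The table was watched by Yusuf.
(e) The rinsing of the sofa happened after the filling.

(b), (e)

(a) Not entailed — 'was building' is progressive on an accomplishment; it does not entail the completed 'built'.
(b) Entailed — 'Leila filled the jar' is causative; it entails the inchoative 'the jar filled'.
(c) Not entailed — the narrative doesn't order the watching relative to the filling.
(d) Not entailed — Yusuf watched the briefcase, not the table; the table belongs to the building event.
(e) Entailed — the narrative places the filling before the rinsing.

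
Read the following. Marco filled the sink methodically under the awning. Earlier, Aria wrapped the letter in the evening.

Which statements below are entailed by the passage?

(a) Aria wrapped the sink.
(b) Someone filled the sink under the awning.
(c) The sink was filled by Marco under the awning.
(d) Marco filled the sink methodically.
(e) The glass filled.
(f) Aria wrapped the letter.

(a) Not entailed — Aria wrapped the letter, not the sink; the sink belongs to the filling event.
(b) Entailed — every conjunct here is already in the original filling event.
(c) Entailed — every conjunct here is already in the original filling event.
(d) Entailed — the original entails any weakening of itself; this just drops 'under the awning'.
(e) Not entailed — the sink is what filled, not the glass.
(f) Entailed — the original entails any weakening of itself; this just drops 'in the evening'.

(b), (c), (d), (f)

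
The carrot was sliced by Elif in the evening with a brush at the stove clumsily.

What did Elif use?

'with a brush' marks the instrument of the slicing event.

a brush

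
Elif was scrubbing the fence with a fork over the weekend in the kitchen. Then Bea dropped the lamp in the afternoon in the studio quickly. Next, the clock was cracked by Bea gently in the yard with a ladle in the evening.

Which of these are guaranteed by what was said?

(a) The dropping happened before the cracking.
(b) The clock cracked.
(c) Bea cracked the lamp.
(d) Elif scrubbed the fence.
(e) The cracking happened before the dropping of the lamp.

(a), (b), (d)

(a) Entailed — the narrative places the dropping before the cracking.
(b) Entailed — 'Bea cracked the clock' is causative; it entails the inchoative 'the clock cracked'.
(c) Not entailed — Bea cracked the clock, not the lamp; the lamp belongs to the dropping event.
(d) Entailed — 'scrub' is an activity; 'was scrubbing' entails that some scrubbing happened, so 'scrubbed' holds.
(e) Not entailed — the narrative places the dropping before the cracking, not after.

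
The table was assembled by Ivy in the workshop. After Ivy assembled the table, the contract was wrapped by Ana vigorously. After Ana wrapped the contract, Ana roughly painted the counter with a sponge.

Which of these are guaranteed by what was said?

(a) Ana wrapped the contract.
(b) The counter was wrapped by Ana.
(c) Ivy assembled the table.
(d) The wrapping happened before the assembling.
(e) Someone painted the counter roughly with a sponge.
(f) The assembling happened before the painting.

(a) Entailed — this follows by dropping conjuncts from the wrapping event's description.
(b) Not entailed — Ana wrapped the contract, not the counter; the counter belongs to the painting event.
(c) Entailed — this follows by dropping conjuncts from the assembling event's description.
(d) Not entailed — the narrative places the assembling before the wrapping, not after.
(e) Entailed — every conjunct here is already in the original painting event.
(f) Entailed — the narrative places the assembling before the painting.

(a), (c), (e), (f)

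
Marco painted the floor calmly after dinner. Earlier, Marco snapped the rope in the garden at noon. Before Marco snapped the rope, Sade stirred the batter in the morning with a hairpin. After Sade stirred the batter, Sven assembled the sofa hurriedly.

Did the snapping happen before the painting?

The narrative orders the snapping before the painting.

yes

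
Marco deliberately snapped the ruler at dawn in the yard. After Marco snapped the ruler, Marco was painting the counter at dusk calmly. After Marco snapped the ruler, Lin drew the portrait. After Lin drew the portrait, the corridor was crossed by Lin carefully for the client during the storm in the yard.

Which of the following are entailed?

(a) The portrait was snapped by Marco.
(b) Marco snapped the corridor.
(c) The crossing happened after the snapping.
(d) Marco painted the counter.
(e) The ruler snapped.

(a) Not entailed — Marco snapped the ruler, not the portrait; the portrait belongs to the drawing event.
(b) Not entailed — Marco snapped the ruler, not the corridor; the corridor belongs to the crossing event.
(c) Entailed — the narrative places the snapping before the crossing.
(d) Not entailed — 'was painting' is progressive on an accomplishment; it does not entail the completed 'painted'.
(e) Entailed — 'Marco snapped the ruler' is causative; it entails the inchoative 'the ruler snapped'.

(c), (e)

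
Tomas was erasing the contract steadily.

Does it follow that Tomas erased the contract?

'was erasing' is progressive; for an accomplishment like 'erase the contract', it doesn't entail completion.

no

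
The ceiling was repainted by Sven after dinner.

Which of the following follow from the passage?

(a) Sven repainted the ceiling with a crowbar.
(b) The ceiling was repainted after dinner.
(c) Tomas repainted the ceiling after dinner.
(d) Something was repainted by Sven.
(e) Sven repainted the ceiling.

(b), (d), (e)

(a) Not entailed — 'with a crowbar' adds information not in the original event.
(b) Entailed — every conjunct here is already in the original repainting event.
(c) Not entailed — the passage has Sven repainting the ceiling, not Tomas.
(d) Entailed — this follows by dropping conjuncts from the repainting event's description.
(e) Entailed — the original entails any weakening of itself; this just drops 'after dinner'.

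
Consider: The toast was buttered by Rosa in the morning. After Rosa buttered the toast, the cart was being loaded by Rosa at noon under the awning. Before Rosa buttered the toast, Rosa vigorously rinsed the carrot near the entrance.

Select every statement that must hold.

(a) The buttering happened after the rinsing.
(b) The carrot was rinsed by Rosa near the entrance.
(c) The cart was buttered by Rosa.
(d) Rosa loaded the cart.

(a) Entailed — the narrative places the rinsing before the buttering.
(b) Entailed — the original entails any weakening of itself; this just drops 'vigorously'.
(c) Not entailed — Rosa buttered the toast, not the cart; the cart belongs to the loading event.
(d) Not entailed — 'was loading' is progressive on an accomplishment; it does not entail the completed 'loaded'.

(a), (b)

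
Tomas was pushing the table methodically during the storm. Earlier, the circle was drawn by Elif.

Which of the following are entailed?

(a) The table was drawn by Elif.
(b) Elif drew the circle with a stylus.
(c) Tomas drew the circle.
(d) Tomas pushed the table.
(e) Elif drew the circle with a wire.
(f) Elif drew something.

(a) Not entailed — Elif drew the circle, not the table; the table belongs to the pushing event.
(b) Not entailed — 'with a stylus' adds information not in the original event.
(c) Not entailed — the passage has Elif drawing the circle, not Tomas.
(d) Entailed — 'push' is an activity; 'was pushing' entails that some pushing happened, so 'pushed' holds.
(e) Not entailed — 'with a wire' adds information not in the original event.
(f) Entailed — this follows by dropping conjuncts from the drawing event's description.

(d), (f)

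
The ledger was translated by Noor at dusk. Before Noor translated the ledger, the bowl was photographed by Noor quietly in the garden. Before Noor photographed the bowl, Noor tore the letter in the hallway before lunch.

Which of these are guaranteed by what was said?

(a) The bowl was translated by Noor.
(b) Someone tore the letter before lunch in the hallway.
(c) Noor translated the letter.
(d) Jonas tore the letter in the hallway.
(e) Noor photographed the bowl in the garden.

(a) Not entailed — Noor translated the ledger, not the bowl; the bowl belongs to the photographing event.
(b) Entailed — this follows by dropping conjuncts from the tearing event's description.
(c) Not entailed — Noor translated the ledger, not the letter; the letter belongs to the tearing event.
(d) Not entailed — the passage has Noor tearing the letter, not Jonas.
(e) Entailed — every conjunct here is already in the original photographing event.

(b), (e)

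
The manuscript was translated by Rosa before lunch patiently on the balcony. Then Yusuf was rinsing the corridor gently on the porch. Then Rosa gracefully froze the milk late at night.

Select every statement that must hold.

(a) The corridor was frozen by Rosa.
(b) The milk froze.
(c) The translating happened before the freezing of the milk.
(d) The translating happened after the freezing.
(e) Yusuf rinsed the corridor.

(b), (c), (e)

(a) Not entailed — Rosa froze the milk, not the corridor; the corridor belongs to the rinsing event.
(b) Entailed — 'Rosa froze the milk' is causative; it entails the inchoative 'the milk froze'.
(c) Entailed — the narrative places the translating before the freezing.
(d) Not entailed — the narrative places the translating before the freezing, not after.
(e) Entailed — 'rinse' is an activity; 'was rinsing' entails that some rinsing happened, so 'rinsed' holds.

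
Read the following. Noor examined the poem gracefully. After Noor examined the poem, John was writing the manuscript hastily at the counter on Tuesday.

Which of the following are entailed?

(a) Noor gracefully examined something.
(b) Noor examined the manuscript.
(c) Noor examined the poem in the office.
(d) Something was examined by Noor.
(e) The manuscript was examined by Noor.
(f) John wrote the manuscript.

(a) Entailed — this follows by dropping conjuncts from the examining event's description.
(b) Not entailed — Noor examined the poem, not the manuscript; the manuscript belongs to the writing event.
(c) Not entailed — 'in the office' adds information not in the original event.
(d) Entailed — every conjunct here is already in the original examining event.
(e) Not entailed — Noor examined the poem, not the manuscript; the manuscript belongs to the writing event.
(f) Not entailed — 'was writing' is progressive on an accomplishment; it does not entail the completed 'wrote'.

(a), (d)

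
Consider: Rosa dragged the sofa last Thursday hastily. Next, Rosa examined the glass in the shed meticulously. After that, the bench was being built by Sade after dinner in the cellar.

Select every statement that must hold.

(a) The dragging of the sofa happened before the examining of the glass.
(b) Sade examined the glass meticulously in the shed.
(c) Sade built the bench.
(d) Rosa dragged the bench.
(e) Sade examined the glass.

(a)

(a) Entailed — the narrative places the dragging before the examining.
(b) Not entailed — the passage has Rosa examining the glass, not Sade.
(c) Not entailed — 'was building' is progressive on an accomplishment; it does not entail the completed 'built'.
(d) Not entailed — Rosa dragged the sofa, not the bench; the bench belongs to the building event.
(e) Not entailed — the passage has Rosa examining the glass, not Sade.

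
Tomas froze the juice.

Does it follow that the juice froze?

'Tomas froze the juice' is the causative; it entails the inchoative 'the juice froze'.

yes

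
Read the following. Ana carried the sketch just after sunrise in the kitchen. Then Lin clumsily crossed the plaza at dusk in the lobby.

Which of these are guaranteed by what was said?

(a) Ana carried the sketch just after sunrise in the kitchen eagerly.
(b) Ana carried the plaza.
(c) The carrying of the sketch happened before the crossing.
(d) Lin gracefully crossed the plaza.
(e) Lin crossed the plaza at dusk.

(a) Not entailed — 'eagerly' adds information not in the original event.
(b) Not entailed — Ana carried the sketch, not the plaza; the plaza belongs to the crossing event.
(c) Entailed — the narrative places the carrying before the crossing.
(d) Not entailed — 'gracefully' adds a manner not in (and inconsistent with) the original.
(e) Entailed — dropping 'in the lobby', 'clumsily' leaves a sub-description the original still satisfies.

(c), (e)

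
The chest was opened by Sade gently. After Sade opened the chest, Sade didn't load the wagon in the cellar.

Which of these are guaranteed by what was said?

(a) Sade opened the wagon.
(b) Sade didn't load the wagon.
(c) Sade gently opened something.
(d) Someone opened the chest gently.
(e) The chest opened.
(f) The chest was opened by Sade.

(a) Not entailed — Sade opened the chest, not the wagon; the wagon belongs to the loading event.
(b) Not entailed — dropping 'in the cellar' under negation is not valid — the original leaves open that Sade loaded the wagon some other way.
(c) Entailed — this follows by dropping conjuncts from the opening event's description.
(d) Entailed — every conjunct here is already in the original opening event.
(e) Entailed — 'Sade opened the chest' is causative; it entails the inchoative 'the chest opened'.
(f) Entailed — the original entails any weakening of itself; this just drops 'gently'.

(c), (d), (e), (f)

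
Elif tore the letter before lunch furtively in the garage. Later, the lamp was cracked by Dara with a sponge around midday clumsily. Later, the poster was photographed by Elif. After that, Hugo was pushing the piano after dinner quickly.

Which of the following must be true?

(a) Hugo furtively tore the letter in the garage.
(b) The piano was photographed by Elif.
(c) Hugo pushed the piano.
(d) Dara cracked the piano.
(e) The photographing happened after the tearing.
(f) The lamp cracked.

(c), (e), (f)

(a) Not entailed — the passage has Elif tearing the letter, not Hugo.
(b) Not entailed — Elif photographed the poster, not the piano; the piano belongs to the pushing event.
(c) Entailed — 'push' is an activity; 'was pushing' entails that some pushing happened, so 'pushed' holds.
(d) Not entailed — Dara cracked the lamp, not the piano; the piano belongs to the pushing event.
(e) Entailed — the narrative places the tearing before the photographing.
(f) Entailed — 'Dara cracked the lamp' is causative; it entails the inchoative 'the lamp cracked'.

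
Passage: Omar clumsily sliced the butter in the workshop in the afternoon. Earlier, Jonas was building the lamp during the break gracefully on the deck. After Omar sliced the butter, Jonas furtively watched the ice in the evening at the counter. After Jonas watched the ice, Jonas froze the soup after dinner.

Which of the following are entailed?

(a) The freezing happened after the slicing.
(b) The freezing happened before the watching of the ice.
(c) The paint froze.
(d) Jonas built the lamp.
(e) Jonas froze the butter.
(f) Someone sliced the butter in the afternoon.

(a), (f)

(a) Entailed — the narrative places the slicing before the freezing.
(b) Not entailed — the narrative places the watching before the freezing, not after.
(c) Not entailed — the soup is what froze, not the paint.
(d) Not entailed — 'was building' is progressive on an accomplishment; it does not entail the completed 'built'.
(e) Not entailed — Jonas froze the soup, not the butter; the butter belongs to the slicing event.
(f) Entailed — the original entails any weakening of itself; this just drops 'in the workshop', 'clumsily' and generalizes the agent.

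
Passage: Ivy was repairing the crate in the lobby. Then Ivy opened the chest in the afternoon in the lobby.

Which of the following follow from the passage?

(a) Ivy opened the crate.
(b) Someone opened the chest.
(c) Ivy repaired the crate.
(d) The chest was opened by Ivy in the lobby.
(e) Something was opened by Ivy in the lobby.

(b), (d), (e)

(a) Not entailed — Ivy opened the chest, not the crate; the crate belongs to the repairing event.
(b) Entailed — every conjunct here is already in the original opening event.
(c) Not entailed — 'was repairing' is progressive on an accomplishment; it does not entail the completed 'repaired'.
(d) Entailed — the original entails any weakening of itself; this just drops 'in the afternoon'.
(e) Entailed — the original entails any weakening of itself; this just drops 'in the afternoon' and generalizes the patient.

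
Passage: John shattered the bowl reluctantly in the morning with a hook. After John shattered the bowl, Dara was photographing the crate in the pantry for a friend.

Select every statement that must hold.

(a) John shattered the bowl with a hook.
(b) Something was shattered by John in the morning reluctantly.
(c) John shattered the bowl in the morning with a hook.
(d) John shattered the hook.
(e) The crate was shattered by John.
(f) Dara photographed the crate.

(a) Entailed — the original entails any weakening of itself; this just drops 'reluctantly', 'in the morning'.
(b) Entailed — every conjunct here is already in the original shattering event.
(c) Entailed — every conjunct here is already in the original shattering event.
(d) Not entailed — the hook is the instrument, not what was shattered.
(e) Not entailed — John shattered the bowl, not the crate; the crate belongs to the photographing event.
(f) Not entailed — 'was photographing' is progressive on an accomplishment; it does not entail the completed 'photographed'.

(a), (b), (c)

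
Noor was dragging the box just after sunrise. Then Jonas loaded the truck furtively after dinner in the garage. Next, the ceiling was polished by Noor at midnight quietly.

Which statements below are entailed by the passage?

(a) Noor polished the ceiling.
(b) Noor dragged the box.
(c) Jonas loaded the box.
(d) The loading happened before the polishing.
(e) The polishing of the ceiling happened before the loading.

(a), (b), (d)

(a) Entailed — every conjunct here is already in the original polishing event.
(b) Entailed — 'drag' is an activity; 'was dragging' entails that some dragging happened, so 'dragged' holds.
(c) Not entailed — Jonas loaded the truck, not the box; the box belongs to the dragging event.
(d) Entailed — the narrative places the loading before the polishing.
(e) Not entailed — the narrative places the loading before the polishing, not after.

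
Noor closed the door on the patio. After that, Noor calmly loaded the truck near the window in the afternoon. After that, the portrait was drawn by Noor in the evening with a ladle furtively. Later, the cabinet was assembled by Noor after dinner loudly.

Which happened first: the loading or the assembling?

the loading

The connectives place the loading before the assembling.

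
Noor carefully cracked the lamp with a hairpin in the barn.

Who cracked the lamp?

Noor

'Noor' marks the agent of the cracking event.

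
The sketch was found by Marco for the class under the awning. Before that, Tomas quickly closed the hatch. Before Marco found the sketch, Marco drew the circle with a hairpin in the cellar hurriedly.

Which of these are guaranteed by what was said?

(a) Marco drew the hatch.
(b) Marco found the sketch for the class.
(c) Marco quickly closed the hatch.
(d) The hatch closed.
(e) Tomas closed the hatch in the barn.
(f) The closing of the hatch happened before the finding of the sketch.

(a) Not entailed — Marco drew the circle, not the hatch; the hatch belongs to the closing event.
(b) Entailed — every conjunct here is already in the original finding event.
(c) Not entailed — the passage has Tomas closing the hatch, not Marco.
(d) Entailed — 'Tomas closed the hatch' is causative; it entails the inchoative 'the hatch closed'.
(e) Not entailed — 'in the barn' adds information not in the original event.
(f) Entailed — the narrative places the closing before the finding.

(b), (d), (f)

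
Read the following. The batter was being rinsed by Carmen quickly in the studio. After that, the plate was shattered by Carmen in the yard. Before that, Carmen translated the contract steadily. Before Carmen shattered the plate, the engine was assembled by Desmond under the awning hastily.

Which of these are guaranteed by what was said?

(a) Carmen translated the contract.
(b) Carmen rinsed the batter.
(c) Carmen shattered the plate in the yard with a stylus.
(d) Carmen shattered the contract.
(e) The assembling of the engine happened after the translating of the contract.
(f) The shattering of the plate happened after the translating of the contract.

(a) Entailed — this follows by dropping conjuncts from the translating event's description.
(b) Entailed — 'rinse' is an activity; 'was rinsing' entails that some rinsing happened, so 'rinsed' holds.
(c) Not entailed — 'with a stylus' adds information not in the original event.
(d) Not entailed — Carmen shattered the plate, not the contract; the contract belongs to the translating event.
(e) Not entailed — the narrative doesn't order the translating relative to the assembling.
(f) Entailed — the narrative places the translating before the shattering.

(a), (b), (f)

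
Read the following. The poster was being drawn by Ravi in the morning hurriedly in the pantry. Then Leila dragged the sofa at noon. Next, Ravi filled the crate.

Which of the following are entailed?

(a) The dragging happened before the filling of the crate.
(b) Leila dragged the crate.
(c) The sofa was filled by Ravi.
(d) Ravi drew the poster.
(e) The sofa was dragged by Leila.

(a), (e)

(a) Entailed — the narrative places the dragging before the filling.
(b) Not entailed — Leila dragged the sofa, not the crate; the crate belongs to the filling event.
(c) Not entailed — Ravi filled the crate, not the sofa; the sofa belongs to the dragging event.
(d) Not entailed — 'was drawing' is progressive on an accomplishment; it does not entail the completed 'drew'.
(e) Entailed — every conjunct here is already in the original dragging event.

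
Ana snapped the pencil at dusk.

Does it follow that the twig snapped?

Nothing is said about any twig; only the pencil is affected.

no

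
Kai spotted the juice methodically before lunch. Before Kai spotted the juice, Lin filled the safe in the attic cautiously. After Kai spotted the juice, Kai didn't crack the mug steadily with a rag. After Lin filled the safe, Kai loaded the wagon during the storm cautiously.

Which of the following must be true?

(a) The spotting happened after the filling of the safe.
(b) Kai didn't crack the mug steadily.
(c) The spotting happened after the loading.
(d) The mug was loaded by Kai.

(a)

(a) Entailed — the narrative places the filling before the spotting.
(b) Not entailed — dropping 'with a rag' under negation is not valid — the original leaves open that Kai cracked the mug some other way.
(c) Not entailed — the narrative doesn't order the loading relative to the spotting.
(d) Not entailed — Kai loaded the wagon, not the mug; the mug belongs to the cracking event.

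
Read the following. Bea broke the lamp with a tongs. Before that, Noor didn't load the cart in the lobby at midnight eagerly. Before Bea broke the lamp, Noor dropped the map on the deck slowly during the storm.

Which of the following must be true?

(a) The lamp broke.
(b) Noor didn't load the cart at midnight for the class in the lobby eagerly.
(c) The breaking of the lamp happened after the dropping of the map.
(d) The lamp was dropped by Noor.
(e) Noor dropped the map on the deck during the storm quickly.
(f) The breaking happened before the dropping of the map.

(a) Entailed — 'Bea broke the lamp' is causative; it entails the inchoative 'the lamp broke'.
(b) Entailed — under negation, adding a further restriction is entailed: if no such loading event occurred, none occurred for the class either.
(c) Entailed — the narrative places the dropping before the breaking.
(d) Not entailed — Noor dropped the map, not the lamp; the lamp belongs to the breaking event.
(e) Not entailed — 'quickly' adds a manner not in (and inconsistent with) the original.
(f) Not entailed — the narrative places the dropping before the breaking, not after.

(a), (b), (c)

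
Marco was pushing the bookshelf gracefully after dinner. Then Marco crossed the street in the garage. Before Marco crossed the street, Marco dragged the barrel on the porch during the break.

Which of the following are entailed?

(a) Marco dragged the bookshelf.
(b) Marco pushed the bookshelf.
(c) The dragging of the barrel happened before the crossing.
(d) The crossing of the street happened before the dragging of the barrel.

(b), (c)

(a) Not entailed — Marco dragged the barrel, not the bookshelf; the bookshelf belongs to the pushing event.
(b) Entailed — 'push' is an activity; 'was pushing' entails that some pushing happened, so 'pushed' holds.
(c) Entailed — the narrative places the dragging before the crossing.
(d) Not entailed — the narrative places the dragging before the crossing, not after.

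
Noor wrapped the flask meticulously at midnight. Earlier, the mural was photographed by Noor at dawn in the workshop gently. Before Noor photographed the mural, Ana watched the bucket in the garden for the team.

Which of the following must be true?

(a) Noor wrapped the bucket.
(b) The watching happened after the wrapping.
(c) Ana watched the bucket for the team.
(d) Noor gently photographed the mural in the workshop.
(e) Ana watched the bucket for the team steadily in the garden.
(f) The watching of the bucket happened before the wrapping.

(c), (d), (f)

(a) Not entailed — Noor wrapped the flask, not the bucket; the bucket belongs to the watching event.
(b) Not entailed — the narrative places the watching before the wrapping, not after.
(c) Entailed — the original entails any weakening of itself; this just drops 'in the garden'.
(d) Entailed — this follows by dropping conjuncts from the photographing event's description.
(e) Not entailed — 'steadily' adds information not in the original event.
(f) Entailed — the narrative places the watching before the wrapping.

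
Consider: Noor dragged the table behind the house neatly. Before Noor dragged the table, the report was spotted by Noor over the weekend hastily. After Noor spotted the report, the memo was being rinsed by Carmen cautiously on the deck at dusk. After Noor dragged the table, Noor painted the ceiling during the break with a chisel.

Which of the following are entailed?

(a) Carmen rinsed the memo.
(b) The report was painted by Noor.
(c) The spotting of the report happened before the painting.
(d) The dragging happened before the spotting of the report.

(a) Entailed — 'rinse' is an activity; 'was rinsing' entails that some rinsing happened, so 'rinsed' holds.
(b) Not entailed — Noor painted the ceiling, not the report; the report belongs to the spotting event.
(c) Entailed — the narrative places the spotting before the painting.
(d) Not entailed — the narrative places the spotting before the dragging, not after.

(a), (c)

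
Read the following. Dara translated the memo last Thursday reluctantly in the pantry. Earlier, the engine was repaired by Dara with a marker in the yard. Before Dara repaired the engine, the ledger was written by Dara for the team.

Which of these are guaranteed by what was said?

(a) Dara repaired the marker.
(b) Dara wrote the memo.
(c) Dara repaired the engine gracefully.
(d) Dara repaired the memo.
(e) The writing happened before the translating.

(a) Not entailed — the marker is the instrument, not what was repaired.
(b) Not entailed — Dara wrote the ledger, not the memo; the memo belongs to the translating event.
(c) Not entailed — 'gracefully' adds information not in the original event.
(d) Not entailed — Dara repaired the engine, not the memo; the memo belongs to the translating event.
(e) Entailed — the narrative places the writing before the translating.

(e)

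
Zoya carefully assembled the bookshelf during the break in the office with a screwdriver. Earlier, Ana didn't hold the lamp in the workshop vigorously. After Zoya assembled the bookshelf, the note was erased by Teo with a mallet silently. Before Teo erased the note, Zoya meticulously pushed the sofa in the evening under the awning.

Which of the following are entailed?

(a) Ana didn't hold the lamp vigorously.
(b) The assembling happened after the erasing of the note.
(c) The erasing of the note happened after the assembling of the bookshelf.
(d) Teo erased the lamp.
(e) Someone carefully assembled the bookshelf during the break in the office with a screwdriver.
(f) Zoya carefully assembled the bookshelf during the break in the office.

(c), (e), (f)

(a) Not entailed — dropping 'in the workshop' under negation is not valid — the original leaves open that Ana held the lamp some other way.
(b) Not entailed — the narrative places the assembling before the erasing, not after.
(c) Entailed — the narrative places the assembling before the erasing.
(d) Not entailed — Teo erased the note, not the lamp; the lamp belongs to the holding event.
(e) Entailed — every conjunct here is already in the original assembling event.
(f) Entailed — this follows by dropping conjuncts from the assembling event's description.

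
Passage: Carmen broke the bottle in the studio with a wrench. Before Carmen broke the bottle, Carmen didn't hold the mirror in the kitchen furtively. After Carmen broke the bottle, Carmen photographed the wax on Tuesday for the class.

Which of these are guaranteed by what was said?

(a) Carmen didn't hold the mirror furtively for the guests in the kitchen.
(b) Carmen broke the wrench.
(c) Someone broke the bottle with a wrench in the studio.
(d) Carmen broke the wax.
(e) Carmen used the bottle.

(a), (c)

(a) Entailed — under negation, adding a further restriction is entailed: if no such holding event occurred, none occurred for the guests either.
(b) Not entailed — the wrench is the instrument, not what was broken.
(c) Entailed — generalizing the agent leaves a sub-description the original still satisfies.
(d) Not entailed — Carmen broke the bottle, not the wax; the wax belongs to the photographing event.
(e) Not entailed — the bottle is the patient, not an instrument — Carmen used a wrench.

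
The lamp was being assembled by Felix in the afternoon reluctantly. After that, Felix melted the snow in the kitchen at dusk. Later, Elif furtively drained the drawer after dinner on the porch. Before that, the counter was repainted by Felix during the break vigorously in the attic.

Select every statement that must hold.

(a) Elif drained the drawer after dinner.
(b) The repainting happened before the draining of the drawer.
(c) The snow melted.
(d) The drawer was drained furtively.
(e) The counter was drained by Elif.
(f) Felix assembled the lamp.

(a) Entailed — this follows by dropping conjuncts from the draining event's description.
(b) Entailed — the narrative places the repainting before the draining.
(c) Entailed — 'Felix melted the snow' is causative; it entails the inchoative 'the snow melted'.
(d) Entailed — the original entails any weakening of itself; this just drops 'after dinner', 'on the porch' and generalizes the agent.
(e) Not entailed — Elif drained the drawer, not the counter; the counter belongs to the repainting event.
(f) Not entailed — 'was assembling' is progressive on an accomplishment; it does not entail the completed 'assembled'.

(a), (b), (c), (d)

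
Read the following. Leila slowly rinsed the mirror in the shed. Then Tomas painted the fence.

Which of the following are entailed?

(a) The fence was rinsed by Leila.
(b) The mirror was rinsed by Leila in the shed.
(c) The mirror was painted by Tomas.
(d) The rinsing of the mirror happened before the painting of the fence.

(b), (d)

(a) Not entailed — Leila rinsed the mirror, not the fence; the fence belongs to the painting event.
(b) Entailed — this follows by dropping conjuncts from the rinsing event's description.
(c) Not entailed — Tomas painted the fence, not the mirror; the mirror belongs to the rinsing event.
(d) Entailed — the narrative places the rinsing before the painting.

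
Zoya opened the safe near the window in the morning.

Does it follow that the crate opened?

Nothing is said about any crate; only the safe is affected.

no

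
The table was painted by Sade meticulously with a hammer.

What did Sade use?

a hammer

'with a hammer' marks the instrument of the painting event.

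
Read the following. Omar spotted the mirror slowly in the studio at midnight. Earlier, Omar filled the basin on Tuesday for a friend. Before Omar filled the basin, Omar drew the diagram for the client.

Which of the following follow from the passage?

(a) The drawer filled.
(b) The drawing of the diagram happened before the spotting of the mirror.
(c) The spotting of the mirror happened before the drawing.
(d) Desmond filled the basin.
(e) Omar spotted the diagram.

(b)

(a) Not entailed — the basin is what filled, not the drawer.
(b) Entailed — the narrative places the drawing before the spotting.
(c) Not entailed — the narrative places the drawing before the spotting, not after.
(d) Not entailed — the passage has Omar filling the basin, not Desmond.
(e) Not entailed — Omar spotted the mirror, not the diagram; the diagram belongs to the drawing event.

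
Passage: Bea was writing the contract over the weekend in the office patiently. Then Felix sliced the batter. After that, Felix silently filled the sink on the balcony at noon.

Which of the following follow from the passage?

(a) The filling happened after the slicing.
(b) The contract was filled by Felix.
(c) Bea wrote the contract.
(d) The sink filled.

(a) Entailed — the narrative places the slicing before the filling.
(b) Not entailed — Felix filled the sink, not the contract; the contract belongs to the writing event.
(c) Not entailed — 'was writing' is progressive on an accomplishment; it does not entail the completed 'wrote'.
(d) Entailed — 'Felix filled the sink' is causative; it entails the inchoative 'the sink filled'.

(a), (d)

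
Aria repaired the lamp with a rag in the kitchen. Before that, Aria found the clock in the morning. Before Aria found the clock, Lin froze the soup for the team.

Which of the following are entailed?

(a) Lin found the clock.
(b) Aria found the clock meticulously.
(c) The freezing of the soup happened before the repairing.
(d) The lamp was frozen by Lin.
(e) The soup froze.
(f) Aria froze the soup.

(a) Not entailed — the passage has Aria finding the clock, not Lin.
(b) Not entailed — 'meticulously' adds information not in the original event.
(c) Entailed — the narrative places the freezing before the repairing.
(d) Not entailed — Lin froze the soup, not the lamp; the lamp belongs to the repairing event.
(e) Entailed — 'Lin froze the soup' is causative; it entails the inchoative 'the soup froze'.
(f) Not entailed — the passage has Lin freezing the soup, not Aria.

(c), (e)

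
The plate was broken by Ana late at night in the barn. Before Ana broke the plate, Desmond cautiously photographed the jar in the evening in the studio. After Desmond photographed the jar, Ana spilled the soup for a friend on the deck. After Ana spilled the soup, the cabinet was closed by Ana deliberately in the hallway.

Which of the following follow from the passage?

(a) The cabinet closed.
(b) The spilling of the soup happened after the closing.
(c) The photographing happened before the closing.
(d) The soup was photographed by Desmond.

(a) Entailed — 'Ana closed the cabinet' is causative; it entails the inchoative 'the cabinet closed'.
(b) Not entailed — the narrative places the spilling before the closing, not after.
(c) Entailed — the narrative places the photographing before the closing.
(d) Not entailed — Desmond photographed the jar, not the soup; the soup belongs to the spilling event.

(a), (c)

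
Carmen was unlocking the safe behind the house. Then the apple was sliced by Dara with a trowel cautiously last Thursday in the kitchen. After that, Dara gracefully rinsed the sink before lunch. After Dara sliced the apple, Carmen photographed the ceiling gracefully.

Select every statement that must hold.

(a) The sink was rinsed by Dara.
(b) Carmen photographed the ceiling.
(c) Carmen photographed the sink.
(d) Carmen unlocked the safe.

(a) Entailed — this follows by dropping conjuncts from the rinsing event's description.
(b) Entailed — the original entails any weakening of itself; this just drops 'gracefully'.
(c) Not entailed — Carmen photographed the ceiling, not the sink; the sink belongs to the rinsing event.
(d) Not entailed — 'was unlocking' is progressive on an accomplishment; it does not entail the completed 'unlocked'.

(a), (b)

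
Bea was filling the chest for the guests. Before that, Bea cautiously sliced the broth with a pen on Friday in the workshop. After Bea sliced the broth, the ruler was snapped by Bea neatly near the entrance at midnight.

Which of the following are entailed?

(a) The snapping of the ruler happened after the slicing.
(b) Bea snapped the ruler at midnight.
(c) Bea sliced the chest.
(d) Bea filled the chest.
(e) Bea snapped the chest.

(a) Entailed — the narrative places the slicing before the snapping.
(b) Entailed — this follows by dropping conjuncts from the snapping event's description.
(c) Not entailed — Bea sliced the broth, not the chest; the chest belongs to the filling event.
(d) Not entailed — 'was filling' is progressive on an accomplishment; it does not entail the completed 'filled'.
(e) Not entailed — Bea snapped the ruler, not the chest; the chest belongs to the filling event.

(a), (b)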